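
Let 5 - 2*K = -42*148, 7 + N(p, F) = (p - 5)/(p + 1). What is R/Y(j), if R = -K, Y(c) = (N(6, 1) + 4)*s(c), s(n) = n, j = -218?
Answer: -43547/8720 ≈ -4.9939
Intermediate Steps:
N(p, F) = -7 + (-5 + p)/(1 + p) (N(p, F) = -7 + (p - 5)/(p + 1) = -7 + (-5 + p)/(1 + p))
Y(c) = -20*c/7 (Y(c) = (6*(-2 - 1*6)/(1 + 6) + 4)*c = (6*(-2 - 6)/7 + 4)*c = (6*(⅐)*(-8) + 4)*c = (-48/7 + 4)*c = -20*c/7)
K = 6221/2 (K = 5/2 - (-21)*148 = 5/2 - ½*(-6216) = 5/2 + 3108 = 6221/2 ≈ 3110.5)
R = -6221/2 (R = -1*6221/2 = -6221/2 ≈ -3110.5)
R/Y(j) = -6221/(2*((-20/7*(-218)))) = -6221/(2*4360/7) = -6221/2*7/4360 = -43547/8720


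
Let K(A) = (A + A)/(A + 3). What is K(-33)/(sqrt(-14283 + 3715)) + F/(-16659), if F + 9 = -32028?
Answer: 10679/5553 - 11*I*sqrt(2642)/26420 ≈ 1.9231 - 0.021401*I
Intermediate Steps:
F = -32037 (F = -9 - 32028 = -32037)
K(A) = 2*A/(3 + A) (K(A) = (2*A)/(3 + A) = 2*A/(3 + A))
K(-33)/(sqrt(-14283 + 3715)) + F/(-16659) = (2*(-33)/(3 - 33))/(sqrt(-14283 + 3715)) - 32037/(-16659) = (2*(-33)/(-30))/(sqrt(-10568)) - 32037*(-1/16659) = (2*(-33)*(-1/30))/((2*I*sqrt(2642))) + 10679/5553 = 11*(-I*sqrt(2642)/5284)/5 + 10679/5553 = -11*I*sqrt(2642)/26420 + 10679/5553 = 10679/5553 - 11*I*sqrt(2642)/26420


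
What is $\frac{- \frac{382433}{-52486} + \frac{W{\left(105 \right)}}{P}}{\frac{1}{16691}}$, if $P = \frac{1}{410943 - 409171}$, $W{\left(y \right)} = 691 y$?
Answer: $\frac{112630735940691163}{52486} \approx 2.1459 \cdot 10^{12}$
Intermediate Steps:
$P = \frac{1}{1772} \approx 0.00056433$
$\frac{- \frac{382433}{-52486} + \frac{W{\left(105 \right)}}{P}}{\frac{1}{16691}} = \frac{- \frac{382433}{-52486} + 691 \cdot 105 \frac{1}{\frac{1}{1772}}}{\frac{1}{16691}} = \left(\left(-382433\right) \left(- \frac{1}{52486}\right) + 72555 \cdot 1772\right) \frac{1}{\frac{1}{16691}} = \left(\frac{382433}{52486} + 128567460\right) 16691 = \frac{6747992087993}{52486} \cdot 16691 = \frac{112630735940691163}{52486}$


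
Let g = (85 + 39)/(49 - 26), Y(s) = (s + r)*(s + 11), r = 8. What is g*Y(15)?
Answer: 3224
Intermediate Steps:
Y(s) = (8 + s)*(11 + s) (Y(s) = (s + 8)*(s + 11) = (8 + s)*(11 + s))
g = 124/23 ≈ 5.3913
g*Y(15) = 124*(88 + 15² + 19*15)/23 = 124*(88 + 225 + 285)/23 = (124/23)*598 = 3224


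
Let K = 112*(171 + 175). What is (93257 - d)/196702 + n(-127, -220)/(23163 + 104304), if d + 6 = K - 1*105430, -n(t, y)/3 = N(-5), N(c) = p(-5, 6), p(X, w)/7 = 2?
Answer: 6792979321/8357671278 ≈ 0.81278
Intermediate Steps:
p(X, w) = 14 (p(X, w) = 7*2 = 14)
N(c) = 14
n(t, y) = -42 (n(t, y) = -3*14 = -42)
K = 38752 (K = 112*346 = 38752)
d = -66684 (d = -6 + (38752 - 1*105430) = -6 + (38752 - 105430) = -6 - 66678 = -66684)
(93257 - d)/196702 + n(-127, -220)/(23163 + 104304) = (93257 - 1*(-66684))/196702 - 42/(23163 + 104304) = (93257 + 66684)*(1/196702) - 42/127467 = 159941*(1/196702) - 42*1/127467 = 159941/196702 - 14/42489 = 6792979321/8357671278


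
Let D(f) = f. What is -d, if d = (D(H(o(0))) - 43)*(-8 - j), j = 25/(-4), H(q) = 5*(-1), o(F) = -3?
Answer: -84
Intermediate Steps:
H(q) = -5
j = -25/4 (j = 25*(-1/4) = -25/4 ≈ -6.2500)
d = 84 (d = (-5 - 43)*(-8 - 1*(-25/4)) = -48*(-8 + 25/4) = -48*(-7/4) = 84)
-d = -1*84 = -84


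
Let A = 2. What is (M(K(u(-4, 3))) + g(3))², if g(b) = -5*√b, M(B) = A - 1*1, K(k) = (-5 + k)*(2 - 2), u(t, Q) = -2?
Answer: 76 - 10*√3 ≈ 58.680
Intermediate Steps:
K(k) = 0 (K(k) = (-5 + k)*0 = 0)
M(B) = 1 (M(B) = 2 - 1*1 = 2 - 1 = 1)
(M(K(u(-4, 3))) + g(3))² = (1 - 5*√3)²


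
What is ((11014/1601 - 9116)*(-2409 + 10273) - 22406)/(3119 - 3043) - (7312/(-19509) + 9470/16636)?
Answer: -2327079030382646629/2468134723089 ≈ -9.4285e+5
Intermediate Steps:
((11014/1601 - 9116)*(-2409 + 10273) - 22406)/(3119 - 3043) - (7312/(-19509) + 9470/16636) = ((11014*(1/1601) - 9116)*7864 - 22406)/76 - (7312*(-1/19509) + 9470*(1/16636)) = ((11014/1601 - 9116)*7864 - 22406)*(1/76) - (-7312/19509 + 4735/8318) = (-14583702/1601*7864 - 22406)*(1/76) - 1*31553899/162275862 = (-114686232528/1601 - 22406)*(1/76) - 31553899/162275862 = -114722104534/1601*1/76 - 31553899/162275862 = -57361052267/60838 - 31553899/162275862 = -2327079030382646629/2468134723089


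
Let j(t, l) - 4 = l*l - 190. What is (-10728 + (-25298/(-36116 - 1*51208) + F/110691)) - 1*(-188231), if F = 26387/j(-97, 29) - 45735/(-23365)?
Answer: 875262193635581209669/4930963213243410 ≈ 1.7750e+5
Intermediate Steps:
j(t, l) = -186 + l² (j(t, l) = 4 + (l*l - 190) = 4 + (l² - 190) = 4 + (-190 + l²) = -186 + l²)
F = 129297736/3060815 (F = 26387/(-186 + 29²) - 45735/(-23365) = 26387/(-186 + 841) - 45735*(-1/23365) = 26387/655 + 9147/4673 = 129297736/3060815 ≈ 42.243)
(-10728 + (-25298/(-36116 - 1*51208) + F/110691)) - 1*(-188231) = (-10728 + (-25298/(-36116 - 1*51208) + (129297736/3060815)/110691)) - 1*(-188231) = (-10728 + (-25298/(-36116 - 51208) + (129297736/3060815)*(1/110691))) + 188231 = (-10728 + (-25298/(-87324) + 129297736/338804673165)) + 188231 = (-10728 + (-25298*(-1/87324) + 129297736/338804673165)) + 188231 = (-10728 + (12649/43662 + 129297736/338804673165)) + 188231 = (-10728 + 1430395236204439/4930963213243410) + 188231 = -52897942956439098041/4930963213243410 + 188231 = 875262193635581209669/4930963213243410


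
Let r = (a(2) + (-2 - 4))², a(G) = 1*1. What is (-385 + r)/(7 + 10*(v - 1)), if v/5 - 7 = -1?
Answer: -40/33 ≈ -1.2121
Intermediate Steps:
a(G) = 1
v = 30 (v = 35 + 5*(-1) = 35 - 5 = 30)
r = 25 (r = (1 + (-2 - 4))² = (1 - 6)² = (-5)² = 25)
(-385 + r)/(7 + 10*(v - 1)) = (-385 + 25)/(7 + 10*(30 - 1)) = -360/(7 + 10*29) = -360/(7 + 290) = -360/297 = -360*1/297 = -40/33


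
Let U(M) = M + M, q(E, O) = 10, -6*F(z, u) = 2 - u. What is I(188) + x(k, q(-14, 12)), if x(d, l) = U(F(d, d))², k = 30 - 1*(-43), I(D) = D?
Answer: 6733/9 ≈ 748.11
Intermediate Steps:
F(z, u) = -⅓ + u/6 (F(z, u) = -(2 - u)/6 = -⅓ + u/6)
U(M) = 2*M
k = 73 (k = 30 + 43 = 73)
x(d, l) = (-⅔ + d/3)² (x(d, l) = (2*(-⅓ + d/6))² = (-⅔ + d/3)²)
I(188) + x(k, q(-14, 12)) = 188 + (-2 + 73)²/9 = 188 + (⅑)*71² = 188 + (⅑)*5041 = 188 + 5041/9 = 6733/9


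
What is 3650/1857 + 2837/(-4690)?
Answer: 11850191/8709330 ≈ 1.3606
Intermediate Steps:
3650/1857 + 2837/(-4690) = 3650*(1/1857) + 2837*(-1/4690) = 3650/1857 - 2837/4690 = 11850191/8709330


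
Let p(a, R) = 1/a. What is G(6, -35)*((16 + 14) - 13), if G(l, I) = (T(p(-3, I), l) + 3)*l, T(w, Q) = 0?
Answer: 306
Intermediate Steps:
p(a, R) = 1/a
G(l, I) = 3*l (G(l, I) = (0 + 3)*l = 3*l)
G(6, -35)*((16 + 14) - 13) = (3*6)*((16 + 14) - 13) = 18*(30 - 13) = 18*17 = 306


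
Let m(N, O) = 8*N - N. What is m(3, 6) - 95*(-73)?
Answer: 6956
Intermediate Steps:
m(N, O) = 7*N
m(3, 6) - 95*(-73) = 7*3 - 95*(-73) = 21 + 6935 = 6956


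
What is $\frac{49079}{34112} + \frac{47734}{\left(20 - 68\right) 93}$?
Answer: $- \frac{88075847}{9517248} \approx -9.2543$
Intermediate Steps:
$\frac{49079}{34112} + \frac{47734}{\left(20 - 68\right) 93} = 49079 \cdot \frac{1}{34112} + \frac{47734}{\left(-48\right) 93} = \frac{49079}{34112} + \frac{47734}{-4464} = \frac{49079}{34112} + 47734 \left(- \frac{1}{4464}\right) = \frac{49079}{34112} - \frac{23867}{2232} = - \frac{88075847}{9517248}$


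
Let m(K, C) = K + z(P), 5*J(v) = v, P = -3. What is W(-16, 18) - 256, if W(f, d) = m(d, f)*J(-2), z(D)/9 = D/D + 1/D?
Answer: -1328/5 ≈ -265.60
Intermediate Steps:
J(v) = v/5
z(D) = 9 + 9/D (z(D) = 9*(D/D + 1/D) = 9*(1 + 1/D) = 9 + 9/D)
m(K, C) = 6 + K (m(K, C) = K + (9 + 9/(-3)) = K + (9 + 9*(-⅓)) = K + (9 - 3) = K + 6 = 6 + K)
W(f, d) = -12/5 - 2*d/5 (W(f, d) = (6 + d)*((⅕)*(-2)) = (6 + d)*(-⅖) = -12/5 - 2*d/5)
W(-16, 18) - 256 = (-12/5 - ⅖*18) - 256 = (-12/5 - 36/5) - 256 = -48/5 - 256 = -1328/5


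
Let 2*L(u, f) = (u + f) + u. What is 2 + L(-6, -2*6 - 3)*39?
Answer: -1049/2 ≈ -524.50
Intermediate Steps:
L(u, f) = u + f/2 (L(u, f) = ((u + f) + u)/2 = ((f + u) + u)/2 = (f + 2*u)/2 = u + f/2)
2 + L(-6, -2*6 - 3)*39 = 2 + (-6 + (-2*6 - 3)/2)*39 = 2 + (-6 + (-12 - 3)/2)*39 = 2 + (-6 + (½)*(-15))*39 = 2 + (-6 - 15/2)*39 = 2 - 27/2*39 = 2 - 1053/2 = -1049/2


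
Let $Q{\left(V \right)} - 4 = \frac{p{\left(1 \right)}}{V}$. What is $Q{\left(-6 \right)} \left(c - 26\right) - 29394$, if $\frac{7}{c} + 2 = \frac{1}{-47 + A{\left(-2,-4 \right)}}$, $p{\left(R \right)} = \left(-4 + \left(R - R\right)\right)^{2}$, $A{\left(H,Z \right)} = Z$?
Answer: $- \frac{9094886}{309} \approx -29433.0$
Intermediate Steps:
$p{\left(R \right)} = 16$ ($p{\left(R \right)} = \left(-4 + 0\right)^{2} = \left(-4\right)^{2} = 16$)
$Q{\left(V \right)} = 4 + \frac{16}{V}$
$c = - \frac{357}{103}$ ($c = \frac{7}{-2 + \frac{1}{-47 - 4}} = \frac{7}{-2 + \frac{1}{-51}} = \frac{7}{-2 - \frac{1}{51}} = \frac{7}{- \frac{103}{51}} = 7 \left(- \frac{51}{103}\right) = - \frac{357}{103} \approx -3.466$)
$Q{\left(-6 \right)} \left(c - 26\right) - 29394 = \left(4 + \frac{16}{-6}\right) \left(- \frac{357}{103} - 26\right) - 29394 = \left(4 + 16 \left(- \frac{1}{6}\right)\right) \left(- \frac{3035}{103}\right) - 29394 = \left(4 - \frac{8}{3}\right) \left(- \frac{3035}{103}\right) - 29394 = \frac{4}{3} \left(- \frac{3035}{103}\right) - 29394 = - \frac{12140}{309} - 29394 = - \frac{9094886}{309}$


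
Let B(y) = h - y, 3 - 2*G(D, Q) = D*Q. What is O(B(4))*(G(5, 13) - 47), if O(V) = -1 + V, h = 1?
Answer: 312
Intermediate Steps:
G(D, Q) = 3/2 - D*Q/2
B(y) = 1 - y
O(B(4))*(G(5, 13) - 47) = (-1 + (1 - 1*4))*((3/2 - ½*5*13) - 47) = (-1 + (1 - 4))*((3/2 - 65/2) - 47) = (-1 - 3)*(-31 - 47) = -4*(-78) = 312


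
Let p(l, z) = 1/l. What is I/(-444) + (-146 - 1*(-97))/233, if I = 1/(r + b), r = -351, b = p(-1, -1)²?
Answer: -7614367/36208200 ≈ -0.21029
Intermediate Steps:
b = 1 (b = (1/(-1))² = (-1)² = 1)
I = -1/350 (I = 1/(-351 + 1) = 1/(-350) = -1/350 ≈ -0.0028571)
I/(-444) + (-146 - 1*(-97))/233 = -1/350/(-444) + (-146 - 1*(-97))/233 = -1/350*(-1/444) + (-146 + 97)*(1/233) = 1/155400 - 49*1/233 = 1/155400 - 49/233 = -7614367/36208200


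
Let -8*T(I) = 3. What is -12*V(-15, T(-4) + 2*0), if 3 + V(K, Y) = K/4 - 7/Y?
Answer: -143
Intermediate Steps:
T(I) = -3/8 (T(I) = -1/8*3 = -3/8)
V(K, Y) = -3 - 7/Y + K/4 (V(K, Y) = -3 + (K/4 - 7/Y) = -3 + (-7/Y + K/4) = -3 - 7/Y + K/4)
-12*V(-15, T(-4) + 2*0) = -12*(-3 - 7/(-3/8 + 2*0) + (1/4)*(-15)) = -12*(-3 - 7/(-3/8 + 0) - 15/4) = -12*(-3 - 7/(-3/8) - 15/4) = -12*(-3 - 7*(-8/3) - 15/4) = -12*(-3 + 56/3 - 15/4) = -12*143/12 = -143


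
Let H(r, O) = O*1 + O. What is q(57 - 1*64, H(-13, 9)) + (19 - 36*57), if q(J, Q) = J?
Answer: -2040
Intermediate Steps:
H(r, O) = 2*O (H(r, O) = O + O = 2*O)
q(57 - 1*64, H(-13, 9)) + (19 - 36*57) = (57 - 1*64) + (19 - 36*57) = (57 - 64) + (19 - 2052) = -7 - 2033 = -2040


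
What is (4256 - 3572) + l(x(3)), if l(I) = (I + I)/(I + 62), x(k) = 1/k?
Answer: 127910/187 ≈ 684.01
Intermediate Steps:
l(I) = 2*I/(62 + I) (l(I) = (2*I)/(62 + I) = 2*I/(62 + I))
(4256 - 3572) + l(x(3)) = (4256 - 3572) + 2/(3*(62 + 1/3)) = 684 + 2*(⅓)/(62 + ⅓) = 684 + 2*(⅓)/(187/3) = 684 + 2*(⅓)*(3/187) = 684 + 2/187 = 127910/187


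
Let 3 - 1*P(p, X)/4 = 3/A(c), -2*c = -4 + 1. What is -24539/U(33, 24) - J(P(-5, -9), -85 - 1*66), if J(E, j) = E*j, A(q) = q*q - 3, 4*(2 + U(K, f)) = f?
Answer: -7627/4 ≈ -1906.8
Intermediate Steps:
U(K, f) = -2 + f/4
c = 3/2 (c = -(-4 + 1)/2 = -½*(-3) = 3/2 ≈ 1.5000)
A(q) = -3 + q² (A(q) = q² - 3 = -3 + q²)
P(p, X) = 28 (P(p, X) = 12 - 12/(-3 + (3/2)²) = 12 - 12/(-3 + 9/4) = 12 - 12/(-¾) = 12 - 12*(-4)/3 = 12 - 4*(-4) = 12 + 16 = 28)
-24539/U(33, 24) - J(P(-5, -9), -85 - 1*66) = -24539/(-2 + (¼)*24) - 28*(-85 - 1*66) = -24539/(-2 + 6) - 28*(-85 - 66) = -24539/4 - 28*(-151) = -24539*¼ - 1*(-4228) = -24539/4 + 4228 = -7627/4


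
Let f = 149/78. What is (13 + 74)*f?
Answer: 4321/26 ≈ 166.19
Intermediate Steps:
f = 149/78 (f = 149*(1/78) = 149/78 ≈ 1.9103)
(13 + 74)*f = (13 + 74)*(149/78) = 87*(149/78) = 4321/26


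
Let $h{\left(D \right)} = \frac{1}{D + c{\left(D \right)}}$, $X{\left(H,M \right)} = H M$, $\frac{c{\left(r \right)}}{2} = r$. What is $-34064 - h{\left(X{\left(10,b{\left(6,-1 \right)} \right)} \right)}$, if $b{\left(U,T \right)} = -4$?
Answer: $- \frac{4087679}{120} \approx -34064.0$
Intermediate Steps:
$c{\left(r \right)} = 2 r$
$h{\left(D \right)} = \frac{1}{3 D}$ ($h{\left(D \right)} = \frac{1}{D + 2 D} = \frac{1}{3 D}$)
$-34064 - h{\left(X{\left(10,b{\left(6,-1 \right)} \right)} \right)} = -34064 - \frac{1}{3 \cdot 10 \left(-4\right)} = -34064 - \frac{1}{3 \left(-40\right)} = -34064 - \frac{1}{3} \left(- \frac{1}{40}\right) = -34064 - - \frac{1}{120} = -34064 + \frac{1}{120} = - \frac{4087679}{120}$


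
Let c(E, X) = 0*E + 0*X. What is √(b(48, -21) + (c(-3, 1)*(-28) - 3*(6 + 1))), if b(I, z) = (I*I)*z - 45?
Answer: 5*I*√1938 ≈ 220.11*I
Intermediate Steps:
b(I, z) = -45 + z*I² (b(I, z) = I²*z - 45 = z*I² - 45 = -45 + z*I²)
c(E, X) = 0 (c(E, X) = 0 + 0 = 0)
√(b(48, -21) + (c(-3, 1)*(-28) - 3*(6 + 1))) = √((-45 - 21*48²) + (0*(-28) - 3*(6 + 1))) = √((-45 - 21*2304) + (0 - 3*7)) = √((-45 - 48384) + (0 - 21)) = √(-48429 - 21) = √(-48450) = 5*I*√1938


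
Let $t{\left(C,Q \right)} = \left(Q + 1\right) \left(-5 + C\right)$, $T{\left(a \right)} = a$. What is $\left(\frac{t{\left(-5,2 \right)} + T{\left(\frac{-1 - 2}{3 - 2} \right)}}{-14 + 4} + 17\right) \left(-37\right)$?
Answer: $- \frac{7511}{10} \approx -751.1$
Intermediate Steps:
$t{\left(C,Q \right)} = \left(1 + Q\right) \left(-5 + C\right)$
$\left(\frac{t{\left(-5,2 \right)} + T{\left(\frac{-1 - 2}{3 - 2} \right)}}{-14 + 4} + 17\right) \left(-37\right) = \left(\frac{\left(-5 - 5 - 10 - 10\right) + \frac{-1 - 2}{3 - 2}}{-14 + 4} + 17\right) \left(-37\right) = \left(\frac{\left(-5 - 5 - 10 - 10\right) - \frac{3}{1}}{-10} + 17\right) \left(-37\right) = \left(\left(-30 - 3\right) \left(- \frac{1}{10}\right) + 17\right) \left(-37\right) = \left(\left(-33\right) \left(- \frac{1}{10}\right) + 17\right) \left(-37\right) = \left(\frac{33}{10} + 17\right) \left(-37\right) = \frac{203}{10} \left(-37\right) = - \frac{7511}{10}$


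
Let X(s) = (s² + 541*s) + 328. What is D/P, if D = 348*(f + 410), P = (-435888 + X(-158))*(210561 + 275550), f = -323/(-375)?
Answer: -308146/519713422875 ≈ -5.9292e-7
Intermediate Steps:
X(s) = 328 + s² + 541*s
f = 323/375 (f = -323*(-1/375) = 323/375 ≈ 0.86133)
P = -241147028214 (P = (-435888 + (328 + (-158)² + 541*(-158)))*(210561 + 275550) = (-435888 + (328 + 24964 - 85478))*486111 = (-435888 - 60186)*486111 = -496074*486111 = -241147028214)
D = 17872468/125 (D = 348*(323/375 + 410) = 348*(154073/375) = 17872468/125 ≈ 1.4298e+5)
D/P = (17872468/125)/(-241147028214) = (17872468/125)*(-1/241147028214) = -308146/519713422875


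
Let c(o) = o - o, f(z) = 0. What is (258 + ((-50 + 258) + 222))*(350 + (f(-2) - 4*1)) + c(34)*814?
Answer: 238048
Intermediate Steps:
c(o) = 0
(258 + ((-50 + 258) + 222))*(350 + (f(-2) - 4*1)) + c(34)*814 = (258 + ((-50 + 258) + 222))*(350 + (0 - 4*1)) + 0*814 = (258 + (208 + 222))*(350 + (0 - 4)) + 0 = (258 + 430)*(350 - 4) + 0 = 688*346 + 0 = 238048 + 0 = 238048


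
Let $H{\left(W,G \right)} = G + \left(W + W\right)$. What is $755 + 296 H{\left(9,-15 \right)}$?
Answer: $1643$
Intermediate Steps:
$H{\left(W,G \right)} = G + 2 W$
$755 + 296 H{\left(9,-15 \right)} = 755 + 296 \left(-15 + 2 \cdot 9\right) = 755 + 296 \left(-15 + 18\right) = 755 + 296 \cdot 3 = 755 + 888 = 1643$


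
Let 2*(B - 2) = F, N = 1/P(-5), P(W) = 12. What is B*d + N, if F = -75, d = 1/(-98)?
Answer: 131/294 ≈ 0.44558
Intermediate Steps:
d = -1/98 ≈ -0.010204
N = 1/12 ≈ 0.083333
B = -71/2 (B = 2 + (½)*(-75) = 2 - 75/2 = -71/2 ≈ -35.500)
B*d + N = -71/2*(-1/98) + 1/12 = 71/196 + 1/12 = 131/294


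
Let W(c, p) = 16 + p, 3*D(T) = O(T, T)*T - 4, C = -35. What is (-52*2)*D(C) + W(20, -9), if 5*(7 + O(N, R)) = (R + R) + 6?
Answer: -71635/3 ≈ -23878.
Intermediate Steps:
O(N, R) = -29/5 + 2*R/5 (O(N, R) = -7 + ((R + R) + 6)/5 = -7 + (2*R + 6)/5 = -7 + (6 + 2*R)/5 = -7 + (6/5 + 2*R/5) = -29/5 + 2*R/5)
D(T) = -4/3 + T*(-29/5 + 2*T/5)/3 (D(T) = ((-29/5 + 2*T/5)*T - 4)/3 = (T*(-29/5 + 2*T/5) - 4)/3 = (-4 + T*(-29/5 + 2*T/5))/3 = -4/3 + T*(-29/5 + 2*T/5)/3)
(-52*2)*D(C) + W(20, -9) = (-52*2)*(-4/3 + (1/15)*(-35)*(-29 + 2*(-35))) + (16 - 9) = -104*(-4/3 + (1/15)*(-35)*(-29 - 70)) + 7 = -104*(-4/3 + (1/15)*(-35)*(-99)) + 7 = -104*(-4/3 + 231) + 7 = -104*689/3 + 7 = -71656/3 + 7 = -71635/3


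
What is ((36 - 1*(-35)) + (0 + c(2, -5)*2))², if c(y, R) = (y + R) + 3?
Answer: 5041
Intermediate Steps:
c(y, R) = 3 + R + y (c(y, R) = (R + y) + 3 = 3 + R + y)
((36 - 1*(-35)) + (0 + c(2, -5)*2))² = ((36 - 1*(-35)) + (0 + (3 - 5 + 2)*2))² = ((36 + 35) + (0 + 0*2))² = (71 + (0 + 0))² = (71 + 0)² = 71² = 5041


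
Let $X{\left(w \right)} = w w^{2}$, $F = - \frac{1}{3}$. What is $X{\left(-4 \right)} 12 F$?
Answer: $256$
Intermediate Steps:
$F = - \frac{1}{3}$ ($F = \left(-1\right) \frac{1}{3} = - \frac{1}{3} \approx -0.33333$)
$X{\left(w \right)} = w^{3}$
$X{\left(-4 \right)} 12 F = \left(-4\right)^{3} \cdot 12 \left(- \frac{1}{3}\right) = \left(-64\right) 12 \left(- \frac{1}{3}\right) = \left(-768\right) \left(- \frac{1}{3}\right) = 256$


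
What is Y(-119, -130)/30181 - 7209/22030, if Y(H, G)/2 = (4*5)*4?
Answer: -214050029/664887430 ≈ -0.32193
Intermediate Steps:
Y(H, G) = 160 (Y(H, G) = 2*((4*5)*4) = 2*(20*4) = 2*80 = 160)
Y(-119, -130)/30181 - 7209/22030 = 160/30181 - 7209/22030 = -214050029/664887430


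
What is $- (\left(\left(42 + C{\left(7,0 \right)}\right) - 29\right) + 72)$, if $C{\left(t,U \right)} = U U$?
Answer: $-85$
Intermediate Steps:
$C{\left(t,U \right)} = U^{2}$
$- (\left(\left(42 + C{\left(7,0 \right)}\right) - 29\right) + 72) = - (\left(\left(42 + 0^{2}\right) - 29\right) + 72) = - (\left(\left(42 + 0\right) - 29\right) + 72) = - (\left(42 - 29\right) + 72) = - (13 + 72) = \left(-1\right) 85 = -85$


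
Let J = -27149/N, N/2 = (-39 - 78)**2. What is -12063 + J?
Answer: -330287963/27378 ≈ -12064.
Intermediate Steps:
N = 27378 (N = 2*(-39 - 78)**2 = 2*(-117)**2 = 2*13689 = 27378)
J = -27149/27378 ≈ -0.99164
-12063 + J = -12063 - 27149/27378 = -330287963/27378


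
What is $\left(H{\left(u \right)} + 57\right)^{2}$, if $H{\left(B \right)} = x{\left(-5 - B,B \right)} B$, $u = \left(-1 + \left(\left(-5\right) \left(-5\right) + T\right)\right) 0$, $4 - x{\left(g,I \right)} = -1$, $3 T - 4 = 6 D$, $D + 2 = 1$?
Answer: $3249$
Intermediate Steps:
$D = -1$ ($D = -2 + 1 = -1$)
$T = - \frac{2}{3}$ ($T = \frac{4}{3} + \frac{6 \left(-1\right)}{3} = \frac{4}{3} + \frac{1}{3} \left(-6\right) = \frac{4}{3} - 2 = - \frac{2}{3} \approx -0.66667$)
$x{\left(g,I \right)} = 5$ ($x{\left(g,I \right)} = 4 - -1 = 4 + 1 = 5$)
$u = 0$ ($u = \left(-1 - - \frac{73}{3}\right) 0 = \left(-1 + \left(25 - \frac{2}{3}\right)\right) 0 = \left(-1 + \frac{73}{3}\right) 0 = \frac{70}{3} \cdot 0 = 0$)
$H{\left(B \right)} = 5 B$
$\left(H{\left(u \right)} + 57\right)^{2} = \left(5 \cdot 0 + 57\right)^{2} = \left(0 + 57\right)^{2} = 57^{2} = 3249$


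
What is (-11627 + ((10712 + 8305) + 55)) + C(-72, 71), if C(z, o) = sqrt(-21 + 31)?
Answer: 7445 + sqrt(10) ≈ 7448.2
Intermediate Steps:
C(z, o) = sqrt(10)
(-11627 + ((10712 + 8305) + 55)) + C(-72, 71) = (-11627 + ((10712 + 8305) + 55)) + sqrt(10) = (-11627 + (19017 + 55)) + sqrt(10) = (-11627 + 19072) + sqrt(10) = 7445 + sqrt(10)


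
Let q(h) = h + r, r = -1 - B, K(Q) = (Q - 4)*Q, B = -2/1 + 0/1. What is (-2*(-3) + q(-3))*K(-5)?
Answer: 180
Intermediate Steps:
B = -2 (B = -2*1 + 0*1 = -2 + 0 = -2)
K(Q) = Q*(-4 + Q) (K(Q) = (-4 + Q)*Q = Q*(-4 + Q))
r = 1 (r = -1 - 1*(-2) = -1 + 2 = 1)
q(h) = 1 + h (q(h) = h + 1 = 1 + h)
(-2*(-3) + q(-3))*K(-5) = (-2*(-3) + (1 - 3))*(-5*(-4 - 5)) = (6 - 2)*(-5*(-9)) = 4*45 = 180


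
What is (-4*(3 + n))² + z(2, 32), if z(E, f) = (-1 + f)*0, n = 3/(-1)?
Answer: 0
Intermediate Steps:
n = -3 (n = 3*(-1) = -3)
z(E, f) = 0
(-4*(3 + n))² + z(2, 32) = (-4*(3 - 3))² + 0 = (-4*0)² + 0 = 0² + 0 = 0 + 0 = 0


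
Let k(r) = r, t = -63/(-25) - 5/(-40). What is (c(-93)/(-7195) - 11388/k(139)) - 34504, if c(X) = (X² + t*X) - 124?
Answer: -6918142072617/200021000 ≈ -34587.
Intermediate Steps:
t = 529/200 (t = -63*(-1/25) - 5*(-1/40) = 63/25 + ⅛ = 529/200 ≈ 2.6450)
c(X) = -124 + X² + 529*X/200 (c(X) = (X² + 529*X/200) - 124 = -124 + X² + 529*X/200)
(c(-93)/(-7195) - 11388/k(139)) - 34504 = ((-124 + (-93)² + (529/200)*(-93))/(-7195) - 11388/139) - 34504 = ((-124 + 8649 - 49197/200)*(-1/7195) - 11388*1/139) - 34504 = ((1655803/200)*(-1/7195) - 11388/139) - 34504 = (-1655803/1439000 - 11388/139) - 34504 = -16617488617/200021000 - 34504 = -6918142072617/200021000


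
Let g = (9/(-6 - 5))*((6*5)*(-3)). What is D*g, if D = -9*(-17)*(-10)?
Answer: -1239300/11 ≈ -1.1266e+5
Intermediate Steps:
g = 810/11 (g = (9/(-11))*(30*(-3)) = -1/11*9*(-90) = -9/11*(-90) = 810/11 ≈ 73.636)
D = -1530 (D = 153*(-10) = -1530)
D*g = -1530*810/11 = -1239300/11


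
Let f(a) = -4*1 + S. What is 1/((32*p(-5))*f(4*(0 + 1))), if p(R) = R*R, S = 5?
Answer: 1/800 ≈ 0.0012500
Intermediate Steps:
p(R) = R²
f(a) = 1 (f(a) = -4*1 + 5 = -4 + 5 = 1)
1/((32*p(-5))*f(4*(0 + 1))) = 1/((32*(-5)²)*1) = 1/((32*25)*1) = 1/(800*1) = 1/800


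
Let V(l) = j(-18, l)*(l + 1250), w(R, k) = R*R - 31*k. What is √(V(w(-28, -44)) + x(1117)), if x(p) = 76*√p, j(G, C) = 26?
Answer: 2*√(22087 + 19*√1117) ≈ 301.48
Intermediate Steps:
w(R, k) = R² - 31*k
V(l) = 32500 + 26*l (V(l) = 26*(l + 1250) = 26*(1250 + l) = 32500 + 26*l)
√(V(w(-28, -44)) + x(1117)) = √((32500 + 26*((-28)² - 31*(-44))) + 76*√1117) = √((32500 + 26*(784 + 1364)) + 76*√1117) = √((32500 + 26*2148) + 76*√1117) = √((32500 + 55848) + 76*√1117) = √(88348 + 76*√1117)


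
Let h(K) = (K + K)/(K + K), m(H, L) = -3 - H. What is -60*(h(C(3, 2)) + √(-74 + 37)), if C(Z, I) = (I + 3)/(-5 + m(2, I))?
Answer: -60 - 60*I*√37 ≈ -60.0 - 364.97*I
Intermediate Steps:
C(Z, I) = -3/10 - I/10 (C(Z, I) = (I + 3)/(-5 + (-3 - 1*2)) = (3 + I)/(-5 + (-3 - 2)) = (3 + I)/(-5 - 5) = (3 + I)/(-10) = (3 + I)*(-⅒) = -3/10 - I/10)
h(K) = 1 (h(K) = (2*K)/((2*K)) = (2*K)*(1/(2*K)) = 1)
-60*(h(C(3, 2)) + √(-74 + 37)) = -60*(1 + √(-74 + 37)) = -60*(1 + √(-37)) = -60*(1 + I*√37) = -60 - 60*I*√37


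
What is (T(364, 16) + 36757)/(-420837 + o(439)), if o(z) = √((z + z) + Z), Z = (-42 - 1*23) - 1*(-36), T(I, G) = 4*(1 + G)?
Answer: -1033154835/11806918648 - 2455*√849/11806918648 ≈ -0.087510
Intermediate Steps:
T(I, G) = 4 + 4*G
Z = -29 (Z = (-42 - 23) + 36 = -65 + 36 = -29)
o(z) = √(-29 + 2*z) (o(z) = √((z + z) - 29) = √(2*z - 29) = √(-29 + 2*z))
(T(364, 16) + 36757)/(-420837 + o(439)) = ((4 + 4*16) + 36757)/(-420837 + √(-29 + 2*439)) = ((4 + 64) + 36757)/(-420837 + √(-29 + 878)) = (68 + 36757)/(-420837 + √849) = 36825/(-420837 + √849)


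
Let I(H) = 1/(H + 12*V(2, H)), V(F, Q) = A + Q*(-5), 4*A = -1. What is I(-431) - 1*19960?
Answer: -507502959/25426 ≈ -19960.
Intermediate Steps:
A = -¼ (A = (¼)*(-1) = -¼ ≈ -0.25000)
V(F, Q) = -¼ - 5*Q (V(F, Q) = -¼ + Q*(-5) = -¼ - 5*Q)
I(H) = 1/(-3 - 59*H) (I(H) = 1/(H + 12*(-¼ - 5*H)) = 1/(H + (-3 - 60*H)) = 1/(-3 - 59*H))
I(-431) - 1*19960 = 1/(-3 - 59*(-431)) - 1*19960 = 1/(-3 + 25429) - 19960 = 1/25426 - 19960 = -507502959/25426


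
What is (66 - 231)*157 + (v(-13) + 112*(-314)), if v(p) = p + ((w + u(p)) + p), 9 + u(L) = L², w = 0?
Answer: -60939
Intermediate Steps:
u(L) = -9 + L²
v(p) = -9 + p² + 2*p (v(p) = p + ((0 + (-9 + p²)) + p) = p + ((-9 + p²) + p) = p + (-9 + p + p²) = -9 + p² + 2*p)
(66 - 231)*157 + (v(-13) + 112*(-314)) = (66 - 231)*157 + ((-9 + (-13)² + 2*(-13)) + 112*(-314)) = -165*157 + ((-9 + 169 - 26) - 35168) = -25905 + (134 - 35168) = -25905 - 35034 = -60939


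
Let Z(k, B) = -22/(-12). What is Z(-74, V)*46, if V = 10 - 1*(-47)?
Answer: 253/3 ≈ 84.333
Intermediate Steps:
V = 57 (V = 10 + 47 = 57)
Z(k, B) = 11/6 (Z(k, B) = -22*(-1/12) = 11/6)
Z(-74, V)*46 = (11/6)*46 = 253/3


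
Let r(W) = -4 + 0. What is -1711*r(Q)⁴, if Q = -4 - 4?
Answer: -438016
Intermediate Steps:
Q = -8
r(W) = -4
-1711*r(Q)⁴ = -1711*(-4*1)⁴ = -1711*(-4)⁴ = -1711*256 = -438016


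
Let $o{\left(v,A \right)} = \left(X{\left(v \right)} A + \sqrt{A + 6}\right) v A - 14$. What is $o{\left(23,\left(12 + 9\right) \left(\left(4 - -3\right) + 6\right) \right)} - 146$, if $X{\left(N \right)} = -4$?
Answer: $-6856828 + 18837 \sqrt{31} \approx -6.752 \cdot 10^{6}$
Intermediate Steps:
$o{\left(v,A \right)} = -14 + A v \left(\sqrt{6 + A} - 4 A\right)$ ($o{\left(v,A \right)} = \left(- 4 A + \sqrt{A + 6}\right) v A - 14 = \left(- 4 A + \sqrt{6 + A}\right) v A - 14 = \left(\sqrt{6 + A} - 4 A\right) v A - 14 = v \left(\sqrt{6 + A} - 4 A\right) A - 14 = A v \left(\sqrt{6 + A} - 4 A\right) - 14 = -14 + A v \left(\sqrt{6 + A} - 4 A\right)$)
$o{\left(23,\left(12 + 9\right) \left(\left(4 - -3\right) + 6\right) \right)} - 146 = \left(-14 - 92 \left(\left(12 + 9\right) \left(\left(4 - -3\right) + 6\right)\right)^{2} + \left(12 + 9\right) \left(\left(4 - -3\right) + 6\right) 23 \sqrt{6 + \left(12 + 9\right) \left(\left(4 - -3\right) + 6\right)}\right) - 146 = \left(-14 - 92 \left(21 \left(\left(4 + 3\right) + 6\right)\right)^{2} + 21 \left(\left(4 + 3\right) + 6\right) 23 \sqrt{6 + 21 \left(\left(4 + 3\right) + 6\right)}\right) - 146 = \left(-14 - 92 \left(21 \left(7 + 6\right)\right)^{2} + 21 \left(7 + 6\right) 23 \sqrt{6 + 21 \left(7 + 6\right)}\right) - 146 = \left(-14 - 92 \left(21 \cdot 13\right)^{2} + 21 \cdot 13 \cdot 23 \sqrt{6 + 21 \cdot 13}\right) - 146 = \left(-14 - 92 \cdot 273^{2} + 273 \cdot 23 \sqrt{6 + 273}\right) - 146 = \left(-14 - 92 \cdot 74529 + 273 \cdot 23 \sqrt{279}\right) - 146 = \left(-14 - 6856668 + 273 \cdot 23 \cdot 3 \sqrt{31}\right) - 146 = \left(-14 - 6856668 + 18837 \sqrt{31}\right) - 146 = \left(-6856682 + 18837 \sqrt{31}\right) - 146 = -6856828 + 18837 \sqrt{31}$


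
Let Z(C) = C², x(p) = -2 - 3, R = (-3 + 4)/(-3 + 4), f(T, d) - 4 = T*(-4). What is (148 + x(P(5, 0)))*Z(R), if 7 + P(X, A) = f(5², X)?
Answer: 143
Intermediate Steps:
f(T, d) = 4 - 4*T (f(T, d) = 4 + T*(-4) = 4 - 4*T)
P(X, A) = -103 (P(X, A) = -7 + (4 - 4*5²) = -7 + (4 - 4*25) = -7 + (4 - 100) = -7 - 96 = -103)
R = 1 (R = 1/1 = 1*1 = 1)
x(p) = -5
(148 + x(P(5, 0)))*Z(R) = (148 - 5)*1² = 143*1 = 143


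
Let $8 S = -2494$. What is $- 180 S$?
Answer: $56115$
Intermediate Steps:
$S = - \frac{1247}{4}$ ($S = \frac{1}{8} \left(-2494\right) = - \frac{1247}{4} \approx -311.75$)
$- 180 S = \left(-180\right) \left(- \frac{1247}{4}\right) = 56115$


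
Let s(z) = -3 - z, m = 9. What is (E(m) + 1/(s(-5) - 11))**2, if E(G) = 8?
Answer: 5041/81 ≈ 62.235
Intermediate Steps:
(E(m) + 1/(s(-5) - 11))**2 = (8 + 1/((-3 - 1*(-5)) - 11))**2 = (8 + 1/((-3 + 5) - 11))**2 = (8 + 1/(2 - 11))**2 = (8 + 1/(-9))**2 = (8 - 1/9)**2 = (71/9)**2 = 5041/81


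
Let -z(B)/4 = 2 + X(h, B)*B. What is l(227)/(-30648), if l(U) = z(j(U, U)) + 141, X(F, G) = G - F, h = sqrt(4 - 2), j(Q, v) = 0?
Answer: -133/30648 ≈ -0.0043396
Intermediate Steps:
h = sqrt(2) ≈ 1.4142
z(B) = -8 - 4*B*(B - sqrt(2)) (z(B) = -4*(2 + (B - sqrt(2))*B) = -4*(2 + B*(B - sqrt(2))) = -8 - 4*B*(B - sqrt(2)))
l(U) = 133 (l(U) = (-8 - 4*0*(0 - sqrt(2))) + 141 = (-8 - 4*0*(-sqrt(2))) + 141 = (-8 + 0) + 141 = -8 + 141 = 133)
l(227)/(-30648) = 133/(-30648) = 133*(-1/30648) = -133/30648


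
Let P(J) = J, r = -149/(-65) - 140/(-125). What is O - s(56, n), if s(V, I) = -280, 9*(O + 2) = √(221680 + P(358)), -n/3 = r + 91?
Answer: 278 + √222038/9 ≈ 330.36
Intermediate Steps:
r = 1109/325 (r = -149*(-1/65) - 140*(-1/125) = 149/65 + 28/25 = 1109/325 ≈ 3.4123)
n = -92052/325 (n = -3*(1109/325 + 91) = -3*30684/325 = -92052/325 ≈ -283.24)
O = -2 + √222038/9 (O = -2 + √(221680 + 358)/9 = -2 + √222038/9 ≈ 50.357)
O - s(56, n) = (-2 + √222038/9) - 1*(-280) = (-2 + √222038/9) + 280 = 278 + √222038/9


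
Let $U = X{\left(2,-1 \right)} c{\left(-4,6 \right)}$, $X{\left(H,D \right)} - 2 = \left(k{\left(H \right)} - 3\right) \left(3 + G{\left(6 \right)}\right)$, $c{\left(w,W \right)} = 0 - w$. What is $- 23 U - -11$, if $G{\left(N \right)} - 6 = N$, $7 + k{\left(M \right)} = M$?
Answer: $10867$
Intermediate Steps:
$k{\left(M \right)} = -7 + M$
$G{\left(N \right)} = 6 + N$
$c{\left(w,W \right)} = - w$
$X{\left(H,D \right)} = -148 + 15 H$ ($X{\left(H,D \right)} = 2 + \left(\left(-7 + H\right) - 3\right) \left(3 + \left(6 + 6\right)\right) = 2 + \left(-10 + H\right) \left(3 + 12\right) = 2 + \left(-10 + H\right) 15 = 2 + \left(-150 + 15 H\right) = -148 + 15 H$)
$U = -472$ ($U = \left(-148 + 15 \cdot 2\right) \left(\left(-1\right) \left(-4\right)\right) = \left(-148 + 30\right) 4 = \left(-118\right) 4 = -472$)
$- 23 U - -11 = \left(-23\right) \left(-472\right) - -11 = 10856 + 11 = 10867$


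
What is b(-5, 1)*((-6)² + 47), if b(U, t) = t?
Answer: 83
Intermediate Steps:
b(-5, 1)*((-6)² + 47) = 1*((-6)² + 47) = 1*(36 + 47) = 1*83 = 83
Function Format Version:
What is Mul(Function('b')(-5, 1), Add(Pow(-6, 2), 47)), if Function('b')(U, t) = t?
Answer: 83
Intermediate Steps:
Mul(Function('b')(-5, 1), Add(Pow(-6, 2), 47)) = Mul(1, Add(Pow(-6, 2), 47)) = Mul(1, Add(36, 47)) = Mul(1, 83) = 83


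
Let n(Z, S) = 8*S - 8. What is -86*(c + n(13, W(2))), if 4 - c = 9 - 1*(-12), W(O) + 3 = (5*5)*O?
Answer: -30186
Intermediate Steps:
W(O) = -3 + 25*O (W(O) = -3 + (5*5)*O = -3 + 25*O)
n(Z, S) = -8 + 8*S
c = -17 (c = 4 - (9 - 1*(-12)) = 4 - (9 + 12) = 4 - 1*21 = 4 - 21 = -17)
-86*(c + n(13, W(2))) = -86*(-17 + (-8 + 8*(-3 + 25*2))) = -86*(-17 + (-8 + 8*(-3 + 50))) = -86*(-17 + (-8 + 8*47)) = -86*(-17 + (-8 + 376)) = -86*(-17 + 368) = -86*351 = -30186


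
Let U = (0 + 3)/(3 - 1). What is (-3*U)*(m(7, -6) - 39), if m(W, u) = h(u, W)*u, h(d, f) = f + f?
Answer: 1107/2 ≈ 553.50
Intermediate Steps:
h(d, f) = 2*f
U = 3/2 ≈ 1.5000
m(W, u) = 2*W*u (m(W, u) = (2*W)*u = 2*W*u)
(-3*U)*(m(7, -6) - 39) = (-3*3/2)*(2*7*(-6) - 39) = -9*(-84 - 39)/2 = -9/2*(-123) = 1107/2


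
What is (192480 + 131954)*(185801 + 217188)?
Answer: 130743333226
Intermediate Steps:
(192480 + 131954)*(185801 + 217188) = 324434*402989 = 130743333226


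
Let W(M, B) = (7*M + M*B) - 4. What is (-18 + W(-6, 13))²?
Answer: 20164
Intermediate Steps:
W(M, B) = -4 + 7*M + B*M (W(M, B) = (7*M + B*M) - 4 = -4 + 7*M + B*M)
(-18 + W(-6, 13))² = (-18 + (-4 + 7*(-6) + 13*(-6)))² = (-18 + (-4 - 42 - 78))² = (-18 - 124)² = (-142)² = 20164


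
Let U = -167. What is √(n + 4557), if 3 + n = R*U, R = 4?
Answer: √3886 ≈ 62.338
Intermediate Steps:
n = -671 (n = -3 + 4*(-167) = -3 - 668 = -671)
√(n + 4557) = √(-671 + 4557) = √3886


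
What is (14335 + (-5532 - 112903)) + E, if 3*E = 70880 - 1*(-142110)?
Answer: -99310/3 ≈ -33103.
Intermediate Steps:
E = 212990/3 (E = (70880 - 1*(-142110))/3 = (70880 + 142110)/3 = (⅓)*212990 = 212990/3 ≈ 70997.)
(14335 + (-5532 - 112903)) + E = (14335 + (-5532 - 112903)) + 212990/3 = (14335 - 118435) + 212990/3 = -104100 + 212990/3 = -99310/3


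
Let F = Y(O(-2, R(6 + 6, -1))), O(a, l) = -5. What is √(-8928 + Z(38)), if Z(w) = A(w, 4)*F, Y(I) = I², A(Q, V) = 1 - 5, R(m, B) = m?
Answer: 2*I*√2257 ≈ 95.016*I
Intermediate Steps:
A(Q, V) = -4
F = 25 (F = (-5)² = 25)
Z(w) = -100 (Z(w) = -4*25 = -100)
√(-8928 + Z(38)) = √(-8928 - 100) = √(-9028) = 2*I*√2257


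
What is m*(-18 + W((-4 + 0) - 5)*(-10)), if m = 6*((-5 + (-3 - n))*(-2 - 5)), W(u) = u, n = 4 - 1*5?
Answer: 21168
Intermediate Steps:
n = -1 (n = 4 - 5 = -1)
m = 294 (m = 6*((-5 + (-3 - 1*(-1)))*(-2 - 5)) = 6*((-5 + (-3 + 1))*(-7)) = 6*((-5 - 2)*(-7)) = 6*(-7*(-7)) = 6*49 = 294)
m*(-18 + W((-4 + 0) - 5)*(-10)) = 294*(-18 + ((-4 + 0) - 5)*(-10)) = 294*(-18 + (-4 - 5)*(-10)) = 294*(-18 - 9*(-10)) = 294*(-18 + 90) = 294*72 = 21168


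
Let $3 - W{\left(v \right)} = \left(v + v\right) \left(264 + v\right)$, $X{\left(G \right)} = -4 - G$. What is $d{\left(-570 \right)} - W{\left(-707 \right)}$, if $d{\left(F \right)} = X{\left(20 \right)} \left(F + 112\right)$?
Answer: $637391$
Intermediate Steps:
$d{\left(F \right)} = -2688 - 24 F$ ($d{\left(F \right)} = \left(-4 - 20\right) \left(F + 112\right) = \left(-4 - 20\right) \left(112 + F\right) = - 24 \left(112 + F\right) = -2688 - 24 F$)
$W{\left(v \right)} = 3 - 2 v \left(264 + v\right)$ ($W{\left(v \right)} = 3 - \left(v + v\right) \left(264 + v\right) = 3 - 2 v \left(264 + v\right)$)
$d{\left(-570 \right)} - W{\left(-707 \right)} = \left(-2688 - -13680\right) - \left(3 - -373296 - 2 \left(-707\right)^{2}\right) = \left(-2688 + 13680\right) - \left(3 + 373296 - 999698\right) = 10992 - \left(3 + 373296 - 999698\right) = 10992 - -626399 = 10992 + 626399 = 637391$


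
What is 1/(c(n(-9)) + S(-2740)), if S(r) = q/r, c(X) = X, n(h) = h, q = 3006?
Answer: -1370/13833 ≈ -0.099038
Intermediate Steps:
S(r) = 3006/r
1/(c(n(-9)) + S(-2740)) = 1/(-9 + 3006/(-2740)) = 1/(-9 + 3006*(-1/2740)) = 1/(-9 - 1503/1370) = 1/(-13833/1370) = -1370/13833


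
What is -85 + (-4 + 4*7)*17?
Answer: 323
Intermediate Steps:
-85 + (-4 + 4*7)*17 = -85 + (-4 + 28)*17 = -85 + 24*17 = -85 + 408 = 323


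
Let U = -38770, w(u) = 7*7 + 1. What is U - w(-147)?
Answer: -38820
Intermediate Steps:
w(u) = 50 (w(u) = 49 + 1 = 50)
U - w(-147) = -38770 - 1*50 = -38770 - 50 = -38820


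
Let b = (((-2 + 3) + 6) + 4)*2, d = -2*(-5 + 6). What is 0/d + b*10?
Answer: 220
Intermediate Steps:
d = -2 (d = -2*1 = -2)
b = 22 (b = ((1 + 6) + 4)*2 = (7 + 4)*2 = 11*2 = 22)
0/d + b*10 = 0/(-2) + 22*10 = 0*(-½) + 220 = 0 + 220 = 220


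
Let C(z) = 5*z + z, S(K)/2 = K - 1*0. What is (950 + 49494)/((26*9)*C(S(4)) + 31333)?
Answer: 50444/42565 ≈ 1.1851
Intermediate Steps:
S(K) = 2*K (S(K) = 2*(K - 1*0) = 2*(K + 0) = 2*K)
C(z) = 6*z
(950 + 49494)/((26*9)*C(S(4)) + 31333) = (950 + 49494)/((26*9)*(6*(2*4)) + 31333) = 50444/(234*(6*8) + 31333) = 50444/(234*48 + 31333) = 50444/(11232 + 31333) = 50444/42565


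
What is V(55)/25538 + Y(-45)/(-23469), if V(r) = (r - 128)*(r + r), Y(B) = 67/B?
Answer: -4239406052/13485404745 ≈ -0.31437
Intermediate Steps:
V(r) = 2*r*(-128 + r) (V(r) = (-128 + r)*(2*r) = 2*r*(-128 + r))
V(55)/25538 + Y(-45)/(-23469) = (2*55*(-128 + 55))/25538 + (67/(-45))/(-23469) = (2*55*(-73))*(1/25538) + (67*(-1/45))*(-1/23469) = -8030*1/25538 - 67/45*(-1/23469) = -4015/12769 + 67/1056105 = -4239406052/13485404745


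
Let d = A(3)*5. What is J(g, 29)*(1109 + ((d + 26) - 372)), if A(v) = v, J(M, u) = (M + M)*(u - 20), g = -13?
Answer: -182052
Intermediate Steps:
J(M, u) = 2*M*(-20 + u) (J(M, u) = (2*M)*(-20 + u) = 2*M*(-20 + u))
d = 15 (d = 3*5 = 15)
J(g, 29)*(1109 + ((d + 26) - 372)) = (2*(-13)*(-20 + 29))*(1109 + ((15 + 26) - 372)) = (2*(-13)*9)*(1109 + (41 - 372)) = -234*(1109 - 331) = -234*778 = -182052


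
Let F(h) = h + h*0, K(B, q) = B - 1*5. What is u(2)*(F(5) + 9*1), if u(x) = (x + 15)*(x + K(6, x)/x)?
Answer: 595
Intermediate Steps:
K(B, q) = -5 + B (K(B, q) = B - 5 = -5 + B)
F(h) = h (F(h) = h + 0 = h)
u(x) = (15 + x)*(x + 1/x) (u(x) = (x + 15)*(x + (-5 + 6)/x) = (15 + x)*(x + 1/x))
u(2)*(F(5) + 9*1) = (1 + 2**2 + 15*2 + 15/2)*(5 + 9*1) = (1 + 4 + 30 + 15*(1/2))*(5 + 9) = (1 + 4 + 30 + 15/2)*14 = (85/2)*14 = 595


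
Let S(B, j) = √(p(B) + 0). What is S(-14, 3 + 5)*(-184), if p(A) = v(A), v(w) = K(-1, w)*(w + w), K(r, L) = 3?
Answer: -368*I*√21 ≈ -1686.4*I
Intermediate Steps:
v(w) = 6*w (v(w) = 3*(w + w) = 3*(2*w) = 6*w)
p(A) = 6*A
S(B, j) = √6*√B (S(B, j) = √(6*B + 0) = √(6*B) = √6*√B)
S(-14, 3 + 5)*(-184) = (√6*√(-14))*(-184) = (√6*(I*√14))*(-184) = (2*I*√21)*(-184) = -368*I*√21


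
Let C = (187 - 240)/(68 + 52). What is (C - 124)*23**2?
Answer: -7899557/120 ≈ -65830.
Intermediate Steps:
C = -53/120 ≈ -0.44167
(C - 124)*23**2 = (-53/120 - 124)*23**2 = -14933/120*529 = -7899557/120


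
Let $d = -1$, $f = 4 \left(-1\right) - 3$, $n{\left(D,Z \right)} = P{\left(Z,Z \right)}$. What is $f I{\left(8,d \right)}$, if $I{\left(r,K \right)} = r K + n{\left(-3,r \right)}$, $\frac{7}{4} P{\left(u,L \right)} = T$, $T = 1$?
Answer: $52$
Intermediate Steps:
$P{\left(u,L \right)} = \frac{4}{7}$ ($P{\left(u,L \right)} = \frac{4}{7} \cdot 1 = \frac{4}{7}$)
$n{\left(D,Z \right)} = \frac{4}{7}$
$f = -7$ ($f = -4 - 3 = -7$)
$I{\left(r,K \right)} = \frac{4}{7} + K r$ ($I{\left(r,K \right)} = r K + \frac{4}{7} = K r + \frac{4}{7} = \frac{4}{7} + K r$)
$f I{\left(8,d \right)} = - 7 \left(\frac{4}{7} - 8\right) = \left(-7\right) \left(- \frac{52}{7}\right) = 52$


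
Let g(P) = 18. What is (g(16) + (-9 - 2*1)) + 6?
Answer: 13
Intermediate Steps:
(g(16) + (-9 - 2*1)) + 6 = (18 + (-9 - 2*1)) + 6 = (18 + (-9 - 2)) + 6 = (18 - 11) + 6 = 7 + 6 = 13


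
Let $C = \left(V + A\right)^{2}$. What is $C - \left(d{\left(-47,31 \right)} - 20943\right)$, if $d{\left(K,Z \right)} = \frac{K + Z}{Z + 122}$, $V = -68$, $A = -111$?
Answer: $\frac{8106568}{153} \approx 52984.0$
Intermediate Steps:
$d{\left(K,Z \right)} = \frac{K + Z}{122 + Z}$
$C = 32041$ ($C = \left(-68 - 111\right)^{2} = \left(-179\right)^{2} = 32041$)
$C - \left(d{\left(-47,31 \right)} - 20943\right) = 32041 - \left(\frac{-47 + 31}{122 + 31} - 20943\right) = 32041 - \left(\frac{1}{153} \left(-16\right) - 20943\right) = 32041 - \left(- \frac{16}{153} - 20943\right) = 32041 - - \frac{3204295}{153} = 32041 + \frac{3204295}{153} = \frac{8106568}{153}$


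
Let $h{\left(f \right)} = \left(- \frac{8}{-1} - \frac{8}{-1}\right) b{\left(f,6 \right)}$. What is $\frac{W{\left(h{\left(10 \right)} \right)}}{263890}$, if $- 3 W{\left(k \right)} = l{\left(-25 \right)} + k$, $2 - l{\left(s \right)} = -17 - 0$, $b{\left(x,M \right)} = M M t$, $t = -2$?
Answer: $\frac{103}{71970} \approx 0.0014312$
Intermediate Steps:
$b{\left(x,M \right)} = - 2 M^{2}$ ($b{\left(x,M \right)} = M M \left(-2\right) = M^{2} \left(-2\right) = - 2 M^{2}$)
$l{\left(s \right)} = 19$ ($l{\left(s \right)} = 2 - \left(-17 - 0\right) = 2 - \left(-17 + 0\right) = 2 - -17 = 2 + 17 = 19$)
$h{\left(f \right)} = -1152$ ($h{\left(f \right)} = \left(- \frac{8}{-1} - \frac{8}{-1}\right) \left(- 2 \cdot 6^{2}\right) = \left(\left(-8\right) \left(-1\right) - -8\right) \left(\left(-2\right) 36\right) = \left(8 + 8\right) \left(-72\right) = 16 \left(-72\right) = -1152$)
$W{\left(k \right)} = - \frac{19}{3} - \frac{k}{3}$ ($W{\left(k \right)} = - \frac{19 + k}{3} = - \frac{19}{3} - \frac{k}{3}$)
$\frac{W{\left(h{\left(10 \right)} \right)}}{263890} = \frac{- \frac{19}{3} - -384}{263890} = \left(- \frac{19}{3} + 384\right) \frac{1}{263890} = \frac{1133}{3} \cdot \frac{1}{263890} = \frac{103}{71970}$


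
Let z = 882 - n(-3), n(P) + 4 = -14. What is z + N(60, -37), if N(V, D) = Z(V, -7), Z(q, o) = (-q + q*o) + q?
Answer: 480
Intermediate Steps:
Z(q, o) = o*q (Z(q, o) = (-q + o*q) + q = o*q)
n(P) = -18 (n(P) = -4 - 14 = -18)
z = 900 (z = 882 - 1*(-18) = 882 + 18 = 900)
N(V, D) = -7*V
z + N(60, -37) = 900 - 7*60 = 900 - 420 = 480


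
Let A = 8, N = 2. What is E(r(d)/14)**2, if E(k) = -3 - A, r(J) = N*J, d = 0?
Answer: 121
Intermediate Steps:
r(J) = 2*J
E(k) = -11 (E(k) = -3 - 1*8 = -3 - 8 = -11)
E(r(d)/14)**2 = (-11)**2 = 121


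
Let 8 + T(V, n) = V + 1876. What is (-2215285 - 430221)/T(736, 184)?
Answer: -1322753/1302 ≈ -1015.9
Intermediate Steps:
T(V, n) = 1868 + V (T(V, n) = -8 + (V + 1876) = -8 + (1876 + V) = 1868 + V)
(-2215285 - 430221)/T(736, 184) = (-2215285 - 430221)/(1868 + 736) = -2645506/2604 = -2645506*1/2604 = -1322753/1302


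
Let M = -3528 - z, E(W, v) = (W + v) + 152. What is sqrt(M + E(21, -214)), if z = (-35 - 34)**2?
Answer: 7*I*sqrt(170) ≈ 91.269*I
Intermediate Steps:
z = 4761 (z = (-69)**2 = 4761)
E(W, v) = 152 + W + v
M = -8289 (M = -3528 - 1*4761 = -3528 - 4761 = -8289)
sqrt(M + E(21, -214)) = sqrt(-8289 + (152 + 21 - 214)) = sqrt(-8289 - 41) = sqrt(-8330) = 7*I*sqrt(170)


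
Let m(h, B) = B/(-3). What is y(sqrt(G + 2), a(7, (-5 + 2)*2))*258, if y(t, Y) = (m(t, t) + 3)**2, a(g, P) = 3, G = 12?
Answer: 8170/3 - 516*sqrt(14) ≈ 792.64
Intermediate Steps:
m(h, B) = -B/3 (m(h, B) = B*(-1/3) = -B/3)
y(t, Y) = (3 - t/3)**2 (y(t, Y) = (-t/3 + 3)**2 = (3 - t/3)**2)
y(sqrt(G + 2), a(7, (-5 + 2)*2))*258 = ((-9 + sqrt(12 + 2))**2/9)*258 = ((-9 + sqrt(14))**2/9)*258 = 86*(-9 + sqrt(14))**2/3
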